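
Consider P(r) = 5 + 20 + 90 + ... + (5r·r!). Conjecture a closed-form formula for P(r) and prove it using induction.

P(r) = 5(r + 1)! - 5

We claim P(r) = 5(r + 1)! - 5 for all r ≥ 1.
Base case (r = 1): P(1) = 5, and the closed form gives 5. They agree.
Inductive step: assume the claim holds for r = p, so P(p) = 5(p + 1)! - 5.
Then P(p+1) = P(p) + (5(p + 1)(p + 1)!) = (5(p + 1)! - 5) + (5(p + 1)(p + 1)!).
Simplifying, P(p+1) = 5((p+1) + 1)! - 5,
which is the closed form with r = p+1.
By induction, the statement is established for all r ≥ 1.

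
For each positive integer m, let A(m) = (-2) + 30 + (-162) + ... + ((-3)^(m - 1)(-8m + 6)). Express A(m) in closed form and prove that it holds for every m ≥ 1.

We claim A(m) = (-3)^m(2m - 1) + 1 for all m ≥ 1.
Base case (m = 1): A(1) = -2, and the closed form gives -2. They agree.
Suppose the result is true for m = k, so A(k) = (-3)^k(2k - 1) + 1.
Then A(k+1) = A(k) + ((-3)^k(-8k - 2)) = ((-3)^k(2k - 1) + 1) + ((-3)^k(-8k - 2)).
Simplifying, A(k+1) = -6(-3)^k·k - 3(-3)^k + 1 = (-3)^(k+1)(2(k+1) - 1) + 1,
which is the closed form with m = k+1.
Hence, by induction on m, the claim holds for every m ≥ 1.

A(m) = (-3)^m(2m - 1) + 1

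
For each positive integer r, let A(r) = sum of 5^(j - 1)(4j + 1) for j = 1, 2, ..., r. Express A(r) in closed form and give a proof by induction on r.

A(r) = 5^r·r

We claim A(r) = 5^r·r for all r ≥ 1.
When r = 1: A(1) = 5, and the closed form gives 5. They agree.
Suppose the result is true for r = j, so A(j) = 5^j·j.
Then A(j+1) = A(j) + (5^j(4j + 5)) = (5^j·j) + (5^j(4j + 5)).
Simplifying, A(j+1) = 5^(j + 1)(j + 1) = 5^(j+1)·(j+1),
which is the closed form with r = j+1.
This completes the induction.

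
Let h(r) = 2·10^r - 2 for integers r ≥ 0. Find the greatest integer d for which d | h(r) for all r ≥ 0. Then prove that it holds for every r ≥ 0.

Computing the first values: h(0) = 0 and h(1) = 18; gcd(0, 18) = 18, so d ≤ 18.
We prove 18 | 2·10^r - 2 for all r ≥ 0 by induction on r.
Base case (r = 0): h(0) = 0 = 18·(0), so 18 | h(0).
Inductive step: suppose the statement holds for some i ≥ 0, i.e. 18 | h(i). Then
h(i+1) = 2·10^(i+1) - 2 = 10·(2·10^i - 2) + 18 = 10·h(i) + 18. The first term is divisible by 18 by the inductive hypothesis, and 18 is divisible by 18. Hence 18 | h(i+1).
By the principle of mathematical induction, the result holds for all r ≥ 0.
Therefore the largest such d is 18.

d = 18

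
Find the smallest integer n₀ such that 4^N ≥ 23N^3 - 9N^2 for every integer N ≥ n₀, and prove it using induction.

n₀ = 7

At N = 6: 4096 < 4644, so the inequality fails and n₀ ≥ 7. We prove 4^N ≥ 23N^3 - 9N^2 for all N ≥ 7.
When N = 7: 4^N = 16384 and 23N^3 - 9N^2 = 7448, so 16384 ≥ 7448.
Inductive step: assume the claim holds for N = r, so 4^r ≥ 23r^3 - 9r^2.
Then 4^(r + 1) = 4·(4^r) ≥ 4·(23r^3 - 9r^2).
Also, for r ≥ 7 we have 4·(23r^3 - 9r^2) ≥ 23(r+1)^3 - 9(r+1)^2, since 4·(23r^3 - 9r^2) − (23(r+1)^3 - 9(r+1)^2) = 69r^3 - 96r^2 - 51r - 14, which is nonnegative for all r ≥ 7.
Combining, 4^(r + 1) ≥ 23(r+1)^3 - 9(r+1)^2.
By induction, the statement is established for all N ≥ 7.
Hence the smallest such n₀ is 7.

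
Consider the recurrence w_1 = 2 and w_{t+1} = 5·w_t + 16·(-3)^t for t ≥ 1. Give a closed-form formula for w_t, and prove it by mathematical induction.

Computing the first terms: w_1 = 2, w_2 = -38, w_3 = -46. This suggests w_t = -2(-3)^t - 4·5^(t - 1).
Base step (t = 1): the formula gives 2 = 2 = w_1.
Suppose the result is true for t = p, so w_p = -2(-3)^p - 4·5^(p - 1).
Then w_{p+1} = 5·w_p + 16·(-3)^p = 5·(-2(-3)^p - 4·5^(p - 1)) + 16·(-3)^p = -2(-3)^(p + 1) - 4·5^p = -2(-3)^(p+1) - 4·5^((p+1) - 1),
which is the claimed formula at t = p+1.
This completes the induction.

w_t = -2(-3)^t - 4·5^(t - 1)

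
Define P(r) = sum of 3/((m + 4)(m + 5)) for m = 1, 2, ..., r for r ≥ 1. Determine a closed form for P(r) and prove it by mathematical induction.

We claim P(r) = 3r/(5(r + 5)) for all r ≥ 1.
When r = 1: P(1) = 1/10, and the closed form gives 1/10. They agree.
Inductive step: suppose the statement holds for some m ≥ 1, so P(m) = 3m/(5(m + 5)).
Then P(m+1) = P(m) + (3/((m + 5)(m + 6))) = (3m/(5(m + 5))) + (3/((m + 5)(m + 6))).
Simplifying, P(m+1) = 3(m + 1)/(5(m + 6)) = 3(m+1)/(5((m+1) + 5)),
which is the closed form with r = m+1.
Hence, by induction on r, the claim holds for every r ≥ 1.

P(r) = 3r/(5(r + 5))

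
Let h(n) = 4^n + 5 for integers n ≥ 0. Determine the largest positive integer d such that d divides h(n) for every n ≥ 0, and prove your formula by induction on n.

d = 3

Computing the first values: h(0) = 6 and h(1) = 9; gcd(6, 9) = 3, so d ≤ 3.
We prove 3 | 4^n + 5 for all n ≥ 0 by induction on n.
Base step (n = 0): h(0) = 6 = 3·(2), so 3 | h(0).
For the inductive step, assume it holds for an arbitrary j ≥ 0, i.e. 3 | h(j). Then
h(j+1) = 4^(j+1) + 5 = 4·(4^j + 5) - 15 = 4·h(j) - 15. The first term is divisible by 3 by the inductive hypothesis, and -15 is divisible by 3. Hence 3 | h(j+1).
Hence, by induction on n, the claim holds for every n ≥ 0.
Therefore the largest such d is 3.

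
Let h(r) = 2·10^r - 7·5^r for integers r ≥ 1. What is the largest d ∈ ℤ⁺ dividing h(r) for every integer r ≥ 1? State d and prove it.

d = 5

Computing the first values: h(1) = -15 and h(2) = 25; gcd(-15, 25) = 5, so d ≤ 5.
We prove 5 | 2·10^r - 7·5^r for all r ≥ 1 by induction on r.
Base case (r = 1): h(1) = -15 = 5·(-3), so 5 | h(1).
Inductive step: suppose the statement holds for some p ≥ 1, i.e. 5 | h(p). Then
h(p+1) − 10·h(p) = (2·10^(p+1) - 7·5^(p+1)) − 10·(2·10^p - 7·5^p) = (-7)·5^p·(5 − 10) = (35)·5^p. Since 5 | h(p) by the inductive hypothesis, 5 | 10·h(p); and 5 | 35 since 35 = 5·7. Therefore 5 | h(p+1).
By induction, the statement is established for all r ≥ 1.
Therefore the largest such d is 5.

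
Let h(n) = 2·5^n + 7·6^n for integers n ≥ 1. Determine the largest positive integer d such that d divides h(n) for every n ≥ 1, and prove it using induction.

d = 2

Computing the first values: h(1) = 52 and h(2) = 302; gcd(52, 302) = 2, so d ≤ 2.
We prove 2 | 2·5^n + 7·6^n for all n ≥ 1 by induction on n.
When n = 1: h(1) = 52 = 2·(26), so 2 | h(1).
For the inductive step, assume it holds for an arbitrary i ≥ 1, i.e. 2 | h(i). Then
h(i+1) − 6·h(i) = (2·5^(i+1) + 7·6^(i+1)) − 6·(2·5^i + 7·6^i) = (2)·5^i·(5 − 6) = (-2)·5^i. Since 2 | h(i) by the inductive hypothesis, 2 | 6·h(i); and 2 | -2 since -2 = 2·-1. Therefore 2 | h(i+1).
Hence, by induction on n, the claim holds for every n ≥ 1.
Therefore the largest such d is 2.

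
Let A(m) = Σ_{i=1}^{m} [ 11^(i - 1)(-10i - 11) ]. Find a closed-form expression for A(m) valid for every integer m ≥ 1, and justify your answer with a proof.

We claim A(m) = -11^m(m + 1) + 1 for all m ≥ 1.
Base case (m = 1): A(1) = -21, and the closed form gives -21. They agree.
For the inductive step, assume it holds for an arbitrary i ≥ 1, so A(i) = -11^i(i + 1) + 1.
Then A(i+1) = A(i) + (11^i(-10i - 21)) = (-11^i(i + 1) + 1) + (11^i(-10i - 21)).
Simplifying, A(i+1) = -11·11^i·i - 22·11^i + 1 = -11^(i+1)((i+1) + 1) + 1,
which is the closed form with m = i+1.
By induction, the statement is established for all m ≥ 1.

A(m) = -11^m(m + 1) + 1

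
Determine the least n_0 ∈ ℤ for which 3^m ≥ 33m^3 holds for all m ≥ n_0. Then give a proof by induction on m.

n_0 = 10

At m = 9: 19683 < 24057, so the inequality fails and n_0 ≥ 10. We prove 3^m ≥ 33m^3 for all m ≥ 10.
When m = 10: 3^m = 59049 and 33m^3 = 33000, so 59049 ≥ 33000.
Inductive step: assume the claim holds for m = k, so 3^k ≥ 33k^3.
Then 3^(k + 1) = 3·(3^k) ≥ 3·(33k^3).
Also, for k ≥ 10 we have 3·(33k^3) ≥ 33(k+1)^3, since 3 ≥ (1 + 1/k)^3 for all k ≥ 10.
Combining, 3^(k + 1) ≥ 33(k+1)^3.
Hence, by induction on m, the claim holds for every m ≥ 10.
Hence the smallest such n_0 is 10.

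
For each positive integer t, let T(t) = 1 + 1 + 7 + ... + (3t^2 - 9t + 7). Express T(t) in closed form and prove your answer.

T(t) = t(t^2 - 3t + 3)

We claim T(t) = t(t^2 - 3t + 3) for all t ≥ 1.
Base case (t = 1): T(1) = 1, and the closed form gives 1. They agree.
Inductive step: assume the claim holds for t = r, so T(r) = r(r^2 - 3r + 3).
Then T(r+1) = T(r) + (3r^2 - 3r + 1) = (r(r^2 - 3r + 3)) + (3r^2 - 3r + 1).
Simplifying, T(r+1) = (r + 1)(r^2 - r + 1) = (r+1)((r+1)^2 - 3(r+1) + 3),
which is the closed form with t = r+1.
This completes the induction.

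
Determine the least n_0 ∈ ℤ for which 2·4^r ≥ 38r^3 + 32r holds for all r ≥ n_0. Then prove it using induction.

At r = 6: 8192 < 8400, so the inequality fails and n_0 ≥ 7. We prove 2·4^r ≥ 38r^3 + 32r for all r ≥ 7.
For the base case r = 7: 2·4^r = 32768 and 38r^3 + 32r = 13258, so 32768 ≥ 13258.
Inductive step: assume the claim holds for r = j, so 2·4^j ≥ 38j^3 + 32j.
Then 2·4^(j + 1) = 4·(2·4^j) ≥ 4·(38j^3 + 32j).
Also, for j ≥ 7 we have 4·(38j^3 + 32j) ≥ 38(j+1)^3 + 32(j+1), since 4·(38j^3 + 32j) − (38(j+1)^3 + 32(j+1)) = 114j^3 - 114j^2 - 18j - 70, which is nonnegative for all j ≥ 7.
Combining, 2·4^(j + 1) ≥ 38(j+1)^3 + 32(j+1).
By the principle of mathematical induction, the result holds for all r ≥ 7.
Hence the smallest such n_0 is 7.

n_0 = 7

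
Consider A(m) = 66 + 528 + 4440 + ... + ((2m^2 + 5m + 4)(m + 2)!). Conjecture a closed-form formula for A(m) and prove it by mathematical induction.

We claim A(m) = (2m + 1)(m + 3)! - 6 for all m ≥ 1.
Base step (m = 1): A(1) = 66, and the closed form gives 66. They agree.
Inductive step: assume the claim holds for m = i, so A(i) = (2i + 1)(i + 3)! - 6.
Then A(i+1) = A(i) + ((2i^2 + 9i + 11)(i + 3)!) = ((2i + 1)(i + 3)! - 6) + ((2i^2 + 9i + 11)(i + 3)!).
Simplifying, A(i+1) = (2(i+1) + 1)((i+1) + 3)! - 6,
which is the closed form with m = i+1.
Hence, by induction on m, the claim holds for every m ≥ 1.

A(m) = (2m + 1)(m + 3)! - 6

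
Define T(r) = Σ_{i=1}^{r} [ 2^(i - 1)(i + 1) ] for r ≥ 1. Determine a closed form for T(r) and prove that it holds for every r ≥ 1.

We claim T(r) = 2^r·r for all r ≥ 1.
When r = 1: T(1) = 2, and the closed form gives 2. They agree.
Suppose the result is true for r = i, so T(i) = 2^i·i.
Then T(i+1) = T(i) + (2^i(i + 2)) = (2^i·i) + (2^i(i + 2)).
Simplifying, T(i+1) = 2^(i + 1)(i + 1) = 2^(i+1)·(i+1),
which is the closed form with r = i+1.
By the principle of mathematical induction, the result holds for all r ≥ 1.

T(r) = 2^r·r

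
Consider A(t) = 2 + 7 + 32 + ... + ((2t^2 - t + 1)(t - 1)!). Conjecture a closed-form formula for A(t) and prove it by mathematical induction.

We claim A(t) = (2t + 1)t! - 1 for all t ≥ 1.
Base case (t = 1): A(1) = 2, and the closed form gives 2. They agree.
Suppose the result is true for t = i, so A(i) = (2i + 1)i! - 1.
Then A(i+1) = A(i) + ((2i^2 + 3i + 2)i!) = ((2i + 1)i! - 1) + ((2i^2 + 3i + 2)i!).
Simplifying, A(i+1) = (2(i+1) + 1)(i+1)! - 1,
which is the closed form with t = i+1.
By induction, the statement is established for all t ≥ 1.

A(t) = (2t + 1)t! - 1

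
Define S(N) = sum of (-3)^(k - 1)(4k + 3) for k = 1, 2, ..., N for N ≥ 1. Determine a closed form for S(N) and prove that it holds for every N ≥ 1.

S(N) = -(-3)^N(N + 1) + 1

We claim S(N) = -(-3)^N(N + 1) + 1 for all N ≥ 1.
When N = 1: S(1) = 7, and the closed form gives 7. They agree.
Suppose the result is true for N = k, so S(k) = -(-3)^k(k + 1) + 1.
Then S(k+1) = S(k) + ((-3)^k(4k + 7)) = (-(-3)^k(k + 1) + 1) + ((-3)^k(4k + 7)).
Simplifying, S(k+1) = 3(-3)^k·k + 6(-3)^k + 1 = -(-3)^(k+1)((k+1) + 1) + 1,
which is the closed form with N = k+1.
This completes the induction.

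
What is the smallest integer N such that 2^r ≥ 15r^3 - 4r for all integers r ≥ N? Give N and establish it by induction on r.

At r = 15: 32768 < 50565, so the inequality fails and N ≥ 16. We prove 2^r ≥ 15r^3 - 4r for all r ≥ 16.
For the base case r = 16: 2^r = 65536 and 15r^3 - 4r = 61376, so 65536 ≥ 61376.
Inductive step: suppose the statement holds for some p ≥ 16, so 2^p ≥ 15p^3 - 4p.
Then 2^(p + 1) = 2·(2^p) ≥ 2·(15p^3 - 4p).
Also, for p ≥ 16 we have 2·(15p^3 - 4p) ≥ 15(p+1)^3 - 4(p+1), since 2·(15p^3 - 4p) − (15(p+1)^3 - 4(p+1)) = 15p^3 - 45p^2 - 49p - 11, which is nonnegative for all p ≥ 16.
Combining, 2^(p + 1) ≥ 15(p+1)^3 - 4(p+1).
By the principle of mathematical induction, the result holds for all r ≥ 16.
Hence the smallest such N is 16.

N = 16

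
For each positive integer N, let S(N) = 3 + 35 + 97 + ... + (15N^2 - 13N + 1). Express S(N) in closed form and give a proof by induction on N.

S(N) = N(5N^2 + N - 3)

We claim S(N) = N(5N^2 + N - 3) for all N ≥ 1.
Base step (N = 1): S(1) = 3, and the closed form gives 3. They agree.
For the inductive step, assume it holds for an arbitrary p ≥ 1, so S(p) = p(5p^2 + p - 3).
Then S(p+1) = S(p) + (15p^2 + 17p + 3) = (p(5p^2 + p - 3)) + (15p^2 + 17p + 3).
Simplifying, S(p+1) = (p + 1)(5p^2 + 11p + 3) = (p+1)(5(p+1)^2 + (p+1) - 3),
which is the closed form with N = p+1.
This completes the induction.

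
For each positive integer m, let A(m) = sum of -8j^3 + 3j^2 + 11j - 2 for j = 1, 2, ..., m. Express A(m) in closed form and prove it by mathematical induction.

A(m) = -m(2m^3 + 3m^2 - 5m - 4)

We claim A(m) = -m(2m^3 + 3m^2 - 5m - 4) for all m ≥ 1.
Base step (m = 1): A(1) = 4, and the closed form gives 4. They agree.
For the inductive step, assume it holds for an arbitrary j ≥ 1, so A(j) = j(-2j^3 - 3j^2 + 5j + 4).
Then A(j+1) = A(j) + (-8j^3 - 21j^2 - 7j + 4) = (j(-2j^3 - 3j^2 + 5j + 4)) + (-8j^3 - 21j^2 - 7j + 4).
Simplifying, A(j+1) = -(j + 1)(2j^3 + 9j^2 + 7j - 4) = -(j+1)(2(j+1)^3 + 3(j+1)^2 - 5(j+1) - 4),
which is the closed form with m = j+1.
This completes the induction.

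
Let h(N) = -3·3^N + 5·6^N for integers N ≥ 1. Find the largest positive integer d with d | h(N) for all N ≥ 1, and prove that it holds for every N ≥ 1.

d = 3

Computing the first values: h(1) = 21 and h(2) = 153; gcd(21, 153) = 3, so d ≤ 3.
We prove 3 | -3·3^N + 5·6^N for all N ≥ 1 by induction on N.
When N = 1: h(1) = 21 = 3·(7), so 3 | h(1).
Inductive step: suppose the statement holds for some p ≥ 1, i.e. 3 | h(p). Then
h(p+1) − 6·h(p) = (-3·3^(p+1) + 5·6^(p+1)) − 6·(-3·3^p + 5·6^p) = (-3)·3^p·(3 − 6) = (9)·3^p. Since 3 | h(p) by the inductive hypothesis, 3 | 6·h(p); and 3 | 9 since 9 = 3·3. Therefore 3 | h(p+1).
By the principle of mathematical induction, the result holds for all N ≥ 1.
Therefore the largest such d is 3.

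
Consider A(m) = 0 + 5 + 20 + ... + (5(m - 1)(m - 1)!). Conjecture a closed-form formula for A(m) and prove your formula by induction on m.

A(m) = 5m! - 5

We claim A(m) = 5m! - 5 for all m ≥ 1.
Base case (m = 1): A(1) = 0, and the closed form gives 0. They agree.
Inductive step: assume the claim holds for m = p, so A(p) = 5p! - 5.
Then A(p+1) = A(p) + (5p·p!) = (5p! - 5) + (5p·p!).
Simplifying, A(p+1) = 5(p+1)! - 5,
which is the closed form with m = p+1.
Hence, by induction on m, the claim holds for every m ≥ 1.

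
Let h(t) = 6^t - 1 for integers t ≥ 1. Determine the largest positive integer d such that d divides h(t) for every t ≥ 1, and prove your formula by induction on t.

Computing the first values: h(1) = 5 and h(2) = 35; gcd(5, 35) = 5, so d ≤ 5.
We prove 5 | 6^t - 1 for all t ≥ 1 by induction on t.
When t = 1: h(1) = 5 = 5·(1), so 5 | h(1).
Inductive step: assume the claim holds for t = r, i.e. 5 | h(r). Then
6^{r+1} − 1^{r+1} = 6·6^r − 1·1^r = 6·(6^r − 1^r) + (5)·1^r. The first term is divisible by 5 by the inductive hypothesis, and the second term (5)·1^r is divisible by 5 since 5 | 5. Hence 5 | h(r+1).
This completes the induction.
Therefore the largest such d is 5.

d = 5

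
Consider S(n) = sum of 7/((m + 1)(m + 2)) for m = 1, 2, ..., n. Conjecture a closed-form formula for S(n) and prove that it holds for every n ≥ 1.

S(n) = 7n/(2(n + 2))

We claim S(n) = 7n/(2(n + 2)) for all n ≥ 1.
Base case (n = 1): S(1) = 7/6, and the closed form gives 7/6. They agree.
For the inductive step, assume it holds for an arbitrary m ≥ 1, so S(m) = 7m/(2(m + 2)).
Then S(m+1) = S(m) + (7/((m + 2)(m + 3))) = (7m/(2(m + 2))) + (7/((m + 2)(m + 3))).
Simplifying, S(m+1) = 7(m + 1)/(2(m + 3)) = 7(m+1)/(2((m+1) + 2)),
which is the closed form with n = m+1.
Hence, by induction on n, the claim holds for every n ≥ 1.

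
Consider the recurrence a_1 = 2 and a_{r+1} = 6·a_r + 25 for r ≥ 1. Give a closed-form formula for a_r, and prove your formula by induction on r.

Computing the first terms: a_1 = 2, a_2 = 37, a_3 = 247. This suggests a_r = 7·6^(r - 1) - 5.
Base step (r = 1): the formula gives 2 = 2 = a_1.
For the inductive step, assume it holds for an arbitrary m ≥ 1, so a_m = 7·6^(m - 1) - 5.
Then a_{m+1} = 6·a_m + 25 = 6·(7·6^(m - 1) - 5) + 25 = 7·6^m - 5 = 7·6^((m+1) - 1) - 5,
which is the claimed formula at r = m+1.
Hence, by induction on r, the claim holds for every r ≥ 1.

a_r = 7·6^(r - 1) - 5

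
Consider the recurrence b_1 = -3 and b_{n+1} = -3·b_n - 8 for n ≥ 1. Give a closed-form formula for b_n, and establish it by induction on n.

b_n = -(-3)^(n - 1) - 2

Computing the first terms: b_1 = -3, b_2 = 1, b_3 = -11. This suggests b_n = -(-3)^(n - 1) - 2.
For the base case n = 1: the formula gives -3 = -3 = b_1.
For the inductive step, assume it holds for an arbitrary i ≥ 1, so b_i = -(-3)^(i - 1) - 2.
Then b_{i+1} = -3·b_i - 8 = -3·(-(-3)^(i - 1) - 2) - 8 = -(-3)^i - 2 = -(-3)^((i+1) - 1) - 2,
which is the claimed formula at n = i+1.
This completes the induction.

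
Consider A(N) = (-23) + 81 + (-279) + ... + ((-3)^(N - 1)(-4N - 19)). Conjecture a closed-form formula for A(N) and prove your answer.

A(N) = (-3)^N(N + 5) - 5

We claim A(N) = (-3)^N(N + 5) - 5 for all N ≥ 1.
For the base case N = 1: A(1) = -23, and the closed form gives -23. They agree.
Inductive step: suppose the statement holds for some j ≥ 1, so A(j) = (-3)^j(j + 5) - 5.
Then A(j+1) = A(j) + ((-3)^j(-4j - 23)) = ((-3)^j(j + 5) - 5) + ((-3)^j(-4j - 23)).
Simplifying, A(j+1) = -3(-3)^j·j - 18(-3)^j - 5 = (-3)^(j+1)((j+1) + 5) - 5,
which is the closed form with N = j+1.
Hence, by induction on N, the claim holds for every N ≥ 1.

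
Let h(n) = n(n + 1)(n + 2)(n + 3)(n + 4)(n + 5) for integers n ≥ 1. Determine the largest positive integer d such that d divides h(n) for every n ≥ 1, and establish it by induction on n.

d = 720

Computing the first values: h(1) = 720 and h(2) = 5040; gcd(720, 5040) = 720, so d ≤ 720.
We prove 720 | n(n + 1)(n + 2)(n + 3)(n + 4)(n + 5) for all n ≥ 1 by induction on n.
Base case (n = 1): h(1) = 720 = 720·(1), so 720 | h(1).
Suppose the result is true for n = j, i.e. 720 | h(j). Then
h(j+1) − h(j) = (j+1)·(j+2)·(j+3)·(j+4)·(j+5)·(j+6) − j·(j+1)·(j+2)·(j+3)·(j+4)·(j+5) = (j+1)·(j+2)·(j+3)·(j+4)·(j+5)·[(j+6) − j] = 6·(j+1)·(j+2)·(j+3)·(j+4)·(j+5). The product of 5 consecutive integers is divisible by (5)! = 120, so h(j+1) − h(j) is divisible by 6·120 = 720. By the inductive hypothesis 720 | h(j), hence 720 | h(j+1).
This completes the induction.
Therefore the largest such d is 720.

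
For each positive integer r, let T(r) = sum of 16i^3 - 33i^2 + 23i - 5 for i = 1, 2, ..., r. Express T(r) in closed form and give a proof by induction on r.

T(r) = r(4r^3 - 3r^2 - r + 1)

We claim T(r) = r(4r^3 - 3r^2 - r + 1) for all r ≥ 1.
For the base case r = 1: T(1) = 1, and the closed form gives 1. They agree.
Inductive step: assume the claim holds for r = i, so T(i) = i(4i^3 - 3i^2 - i + 1).
Then T(i+1) = T(i) + (16i^3 + 15i^2 + 5i + 1) = (i(4i^3 - 3i^2 - i + 1)) + (16i^3 + 15i^2 + 5i + 1).
Simplifying, T(i+1) = (i + 1)(4i^3 + 9i^2 + 5i + 1) = (i+1)(4(i+1)^3 - 3(i+1)^2 - (i+1) + 1),
which is the closed form with r = i+1.
This completes the induction.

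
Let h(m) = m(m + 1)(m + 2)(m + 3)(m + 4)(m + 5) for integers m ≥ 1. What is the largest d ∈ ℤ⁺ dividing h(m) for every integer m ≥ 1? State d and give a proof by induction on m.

Computing the first values: h(1) = 720 and h(2) = 5040; gcd(720, 5040) = 720, so d ≤ 720.
We prove 720 | m(m + 1)(m + 2)(m + 3)(m + 4)(m + 5) for all m ≥ 1 by induction on m.
Base case (m = 1): h(1) = 720 = 720·(1), so 720 | h(1).
Inductive step: assume the claim holds for m = j, i.e. 720 | h(j). Then
h(j+1) − h(j) = (j+1)·(j+2)·(j+3)·(j+4)·(j+5)·(j+6) − j·(j+1)·(j+2)·(j+3)·(j+4)·(j+5) = (j+1)·(j+2)·(j+3)·(j+4)·(j+5)·[(j+6) − j] = 6·(j+1)·(j+2)·(j+3)·(j+4)·(j+5). The product of 5 consecutive integers is divisible by (5)! = 120, so h(j+1) − h(j) is divisible by 6·120 = 720. By the inductive hypothesis 720 | h(j), hence 720 | h(j+1).
By the principle of mathematical induction, the result holds for all m ≥ 1.
Therefore the largest such d is 720.

d = 720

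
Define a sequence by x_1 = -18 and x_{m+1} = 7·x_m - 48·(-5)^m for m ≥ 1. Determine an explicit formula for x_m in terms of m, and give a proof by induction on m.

x_m = 4(-5)^m + 2·7^(m - 1)

Computing the first terms: x_1 = -18, x_2 = 114, x_3 = -402. This suggests x_m = 4(-5)^m + 2·7^(m - 1).
Base case (m = 1): the formula gives -18 = -18 = x_1.
Inductive step: assume the claim holds for m = i, so x_i = 4(-5)^i + 2·7^(i - 1).
Then x_{i+1} = 7·x_i - 48·(-5)^i = 7·(4(-5)^i + 2·7^(i - 1)) - 48·(-5)^i = 4(-5)^(i + 1) + 2·7^i = 4(-5)^(i+1) + 2·7^((i+1) - 1),
which is the claimed formula at m = i+1.
By induction, the statement is established for all m ≥ 1.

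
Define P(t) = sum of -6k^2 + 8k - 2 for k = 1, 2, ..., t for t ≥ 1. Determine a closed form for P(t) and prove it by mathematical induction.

We claim P(t) = -t(t - 1)(2t + 1) for all t ≥ 1.
When t = 1: P(1) = 0, and the closed form gives 0. They agree.
For the inductive step, assume it holds for an arbitrary k ≥ 1, so P(k) = k(-2k^2 + k + 1).
Then P(k+1) = P(k) + (2k(-3k - 2)) = (k(-2k^2 + k + 1)) + (2k(-3k - 2)).
Simplifying, P(k+1) = -k(k + 1)(2k + 3) = -(k+1)((k+1) - 1)(2(k+1) + 1),
which is the closed form with t = k+1.
Hence, by induction on t, the claim holds for every t ≥ 1.

P(t) = -t(t - 1)(2t + 1)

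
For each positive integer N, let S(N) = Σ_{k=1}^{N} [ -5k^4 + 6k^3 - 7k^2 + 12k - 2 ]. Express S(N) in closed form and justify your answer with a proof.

We claim S(N) = -N(N^4 + N^3 + N^2 - 4N - 3) for all N ≥ 1.
When N = 1: S(1) = 4, and the closed form gives 4. They agree.
Suppose the result is true for N = k, so S(k) = k(-k^4 - k^3 - k^2 + 4k + 3).
Then S(k+1) = S(k) + (-5k^4 - 14k^3 - 19k^2 - 4k + 4) = (k(-k^4 - k^3 - k^2 + 4k + 3)) + (-5k^4 - 14k^3 - 19k^2 - 4k + 4).
Simplifying, S(k+1) = -(k + 1)(k^4 + 5k^3 + 10k^2 + 5k - 4) = -(k+1)((k+1)^4 + (k+1)^3 + (k+1)^2 - 4(k+1) - 3),
which is the closed form with N = k+1.
Hence, by induction on N, the claim holds for every N ≥ 1.

S(N) = -N(N^4 + N^3 + N^2 - 4N - 3)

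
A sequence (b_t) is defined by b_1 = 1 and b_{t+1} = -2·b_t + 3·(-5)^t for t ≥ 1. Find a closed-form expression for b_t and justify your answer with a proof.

Computing the first terms: b_1 = 1, b_2 = -17, b_3 = 109. This suggests b_t = -(-2)^(t + 1) - (-5)^t.
For the base case t = 1: the formula gives 1 = 1 = b_1.
For the inductive step, assume it holds for an arbitrary i ≥ 1, so b_i = -(-2)^(i + 1) - (-5)^i.
Then b_{i+1} = -2·b_i + 3·(-5)^i = -2·(-(-2)^(i + 1) - (-5)^i) + 3·(-5)^i = -(-2)^(i + 2) - (-5)^(i + 1) = -(-2)^((i+1) + 1) - (-5)^(i+1),
which is the claimed formula at t = i+1.
This completes the induction.

b_t = -(-2)^(t + 1) - (-5)^t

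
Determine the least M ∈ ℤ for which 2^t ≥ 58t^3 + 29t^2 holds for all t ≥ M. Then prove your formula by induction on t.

At t = 18: 262144 < 347652, so the inequality fails and M ≥ 19. We prove 2^t ≥ 58t^3 + 29t^2 for all t ≥ 19.
Base case (t = 19): 2^t = 524288 and 58t^3 + 29t^2 = 408291, so 524288 ≥ 408291.
Inductive step: suppose the statement holds for some i ≥ 19, so 2^i ≥ 58i^3 + 29i^2.
Then 2^(i + 1) = 2·(2^i) ≥ 2·(58i^3 + 29i^2).
Also, for i ≥ 19 we have 2·(58i^3 + 29i^2) ≥ 58(i+1)^3 + 29(i+1)^2, since 2·(58i^3 + 29i^2) − (58(i+1)^3 + 29(i+1)^2) = 58i^3 - 145i^2 - 232i - 87, which is nonnegative for all i ≥ 19.
Combining, 2^(i + 1) ≥ 58(i+1)^3 + 29(i+1)^2.
By the principle of mathematical induction, the result holds for all t ≥ 19.
Hence the smallest such M is 19.

M = 19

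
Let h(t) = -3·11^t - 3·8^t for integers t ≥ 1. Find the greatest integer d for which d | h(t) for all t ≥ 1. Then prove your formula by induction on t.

Computing the first values: h(1) = -57 and h(2) = -555; gcd(-57, -555) = 3, so d ≤ 3.
We prove 3 | -3·11^t - 3·8^t for all t ≥ 1 by induction on t.
When t = 1: h(1) = -57 = 3·(-19), so 3 | h(1).
Inductive step: assume the claim holds for t = i, i.e. 3 | h(i). Then
h(i+1) − 11·h(i) = (-3·11^(i+1) - 3·8^(i+1)) − 11·(-3·11^i - 3·8^i) = (-3)·8^i·(8 − 11) = (9)·8^i. Since 3 | h(i) by the inductive hypothesis, 3 | 11·h(i); and 3 | 9 since 9 = 3·3. Therefore 3 | h(i+1).
Hence, by induction on t, the claim holds for every t ≥ 1.
Therefore the largest such d is 3.

d = 3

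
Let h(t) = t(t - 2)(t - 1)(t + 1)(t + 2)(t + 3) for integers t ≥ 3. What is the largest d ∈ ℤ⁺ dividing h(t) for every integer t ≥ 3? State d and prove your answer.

d = 720

Computing the first values: h(3) = 720 and h(4) = 5040; gcd(720, 5040) = 720, so d ≤ 720.
We prove 720 | t(t - 2)(t - 1)(t + 1)(t + 2)(t + 3) for all t ≥ 3 by induction on t.
When t = 3: h(3) = 720 = 720·(1), so 720 | h(3).
For the inductive step, assume it holds for an arbitrary i ≥ 3, i.e. 720 | h(i). Then
h(i+1) − h(i) = (i-1)·i·(i+1)·(i+2)·(i+3)·(i+4) − (i-2)·(i-1)·i·(i+1)·(i+2)·(i+3) = (i-1)·i·(i+1)·(i+2)·(i+3)·[(i+4) − (i-2)] = 6·(i-1)·i·(i+1)·(i+2)·(i+3). The product of 5 consecutive integers is divisible by (5)! = 120, so h(i+1) − h(i) is divisible by 6·120 = 720. By the inductive hypothesis 720 | h(i), hence 720 | h(i+1).
By the principle of mathematical induction, the result holds for all t ≥ 3.
Therefore the largest such d is 720.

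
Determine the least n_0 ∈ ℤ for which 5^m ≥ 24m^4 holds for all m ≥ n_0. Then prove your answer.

At m = 6: 15625 < 31104, so the inequality fails and n_0 ≥ 7. We prove 5^m ≥ 24m^4 for all m ≥ 7.
Base step (m = 7): 5^m = 78125 and 24m^4 = 57624, so 78125 ≥ 57624.
Inductive step: assume the claim holds for m = r, so 5^r ≥ 24r^4.
Then 5^(r + 1) = 5·(5^r) ≥ 5·(24r^4).
Also, for r ≥ 7 we have 5·(24r^4) ≥ 24(r+1)^4, since 5 ≥ (1 + 1/r)^4 for all r ≥ 7.
Combining, 5^(r + 1) ≥ 24(r+1)^4.
By induction, the statement is established for all m ≥ 7.
Hence the smallest such n_0 is 7.

n_0 = 7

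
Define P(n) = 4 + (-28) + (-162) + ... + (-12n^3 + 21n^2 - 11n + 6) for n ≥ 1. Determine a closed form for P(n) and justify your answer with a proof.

We claim P(n) = -n(3n^3 - n^2 - 2n - 4) for all n ≥ 1.
For the base case n = 1: P(1) = 4, and the closed form gives 4. They agree.
For the inductive step, assume it holds for an arbitrary r ≥ 1, so P(r) = r(-3r^3 + r^2 + 2r + 4).
Then P(r+1) = P(r) + (-12r^3 - 15r^2 - 5r + 4) = (r(-3r^3 + r^2 + 2r + 4)) + (-12r^3 - 15r^2 - 5r + 4).
Simplifying, P(r+1) = -(r + 1)(3r^3 + 8r^2 + 5r - 4) = -(r+1)(3(r+1)^3 - (r+1)^2 - 2(r+1) - 4),
which is the closed form with n = r+1.
By the principle of mathematical induction, the result holds for all n ≥ 1.

P(n) = -n(3n^3 - n^2 - 2n - 4)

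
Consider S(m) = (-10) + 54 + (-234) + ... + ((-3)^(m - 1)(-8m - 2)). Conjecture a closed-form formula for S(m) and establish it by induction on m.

We claim S(m) = (-3)^m(2m + 1) - 1 for all m ≥ 1.
Base case (m = 1): S(1) = -10, and the closed form gives -10. They agree.
For the inductive step, assume it holds for an arbitrary r ≥ 1, so S(r) = (-3)^r(2r + 1) - 1.
Then S(r+1) = S(r) + ((-3)^r(-8r - 10)) = ((-3)^r(2r + 1) - 1) + ((-3)^r(-8r - 10)).
Simplifying, S(r+1) = -6(-3)^r·r - 9(-3)^r - 1 = (-3)^(r+1)(2(r+1) + 1) - 1,
which is the closed form with m = r+1.
Hence, by induction on m, the claim holds for every m ≥ 1.

S(m) = (-3)^m(2m + 1) - 1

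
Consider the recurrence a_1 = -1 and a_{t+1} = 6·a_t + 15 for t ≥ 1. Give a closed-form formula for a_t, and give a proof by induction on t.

a_t = 2·6^(t - 1) - 3

Computing the first terms: a_1 = -1, a_2 = 9, a_3 = 69. This suggests a_t = 2·6^(t - 1) - 3.
For the base case t = 1: the formula gives -1 = -1 = a_1.
Inductive step: suppose the statement holds for some p ≥ 1, so a_p = 2·6^(p - 1) - 3.
Then a_{p+1} = 6·a_p + 15 = 6·(2·6^(p - 1) - 3) + 15 = 2·6^p - 3 = 2·6^((p+1) - 1) - 3,
which is the claimed formula at t = p+1.
By induction, the statement is established for all t ≥ 1.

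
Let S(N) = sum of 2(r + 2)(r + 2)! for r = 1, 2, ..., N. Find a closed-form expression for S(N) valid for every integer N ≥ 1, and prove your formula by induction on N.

We claim S(N) = 2(N + 3)! - 12 for all N ≥ 1.
For the base case N = 1: S(1) = 36, and the closed form gives 36. They agree.
For the inductive step, assume it holds for an arbitrary r ≥ 1, so S(r) = 2(r + 3)! - 12.
Then S(r+1) = S(r) + (2(r + 3)(r + 3)!) = (2(r + 3)! - 12) + (2(r + 3)(r + 3)!).
Simplifying, S(r+1) = 2((r+1) + 3)! - 12,
which is the closed form with N = r+1.
Hence, by induction on N, the claim holds for every N ≥ 1.

S(N) = 2(N + 3)! - 12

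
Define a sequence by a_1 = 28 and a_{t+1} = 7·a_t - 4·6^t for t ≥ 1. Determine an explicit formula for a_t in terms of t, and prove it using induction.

Computing the first terms: a_1 = 28, a_2 = 172, a_3 = 1060. This suggests a_t = 4·6^t + 4·7^(t - 1).
Base step (t = 1): the formula gives 28 = 28 = a_1.
Suppose the result is true for t = r, so a_r = 4·6^r + 4·7^(r - 1).
Then a_{r+1} = 7·a_r - 4·6^r = 7·(4·6^r + 4·7^(r - 1)) - 4·6^r = 4·6^(r + 1) + 4·7^r = 4·6^(r+1) + 4·7^((r+1) - 1),
which is the claimed formula at t = r+1.
This completes the induction.

a_t = 4·6^t + 4·7^(t - 1)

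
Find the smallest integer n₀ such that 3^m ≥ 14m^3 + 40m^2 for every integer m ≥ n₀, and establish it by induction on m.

At m = 8: 6561 < 9728, so the inequality fails and n₀ ≥ 9. We prove 3^m ≥ 14m^3 + 40m^2 for all m ≥ 9.
Base case (m = 9): 3^m = 19683 and 14m^3 + 40m^2 = 13446, so 19683 ≥ 13446.
Inductive step: assume the claim holds for m = j, so 3^j ≥ 14j^3 + 40j^2.
Then 3^(j + 1) = 3·(3^j) ≥ 3·(14j^3 + 40j^2).
Also, for j ≥ 9 we have 3·(14j^3 + 40j^2) ≥ 14(j+1)^3 + 40(j+1)^2, since 3·(14j^3 + 40j^2) − (14(j+1)^3 + 40(j+1)^2) = 28j^3 + 38j^2 - 122j - 54, which is nonnegative for all j ≥ 9.
Combining, 3^(j + 1) ≥ 14(j+1)^3 + 40(j+1)^2.
This completes the induction.
Hence the smallest such n₀ is 9.

n₀ = 9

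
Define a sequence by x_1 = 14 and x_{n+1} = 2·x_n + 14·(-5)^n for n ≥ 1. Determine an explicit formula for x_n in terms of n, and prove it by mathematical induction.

Computing the first terms: x_1 = 14, x_2 = -42, x_3 = 266. This suggests x_n = -2(-5)^n + 2^(n + 1).
Base step (n = 1): the formula gives 14 = 14 = x_1.
Inductive step: suppose the statement holds for some p ≥ 1, so x_p = -2(-5)^p + 2^(p + 1).
Then x_{p+1} = 2·x_p + 14·(-5)^p = 2·(-2(-5)^p + 2^(p + 1)) + 14·(-5)^p = -2(-5)^(p + 1) + 2^(p + 2) = -2(-5)^(p+1) + 2^((p+1) + 1),
which is the claimed formula at n = p+1.
This completes the induction.

x_n = -2(-5)^n + 2^(n + 1)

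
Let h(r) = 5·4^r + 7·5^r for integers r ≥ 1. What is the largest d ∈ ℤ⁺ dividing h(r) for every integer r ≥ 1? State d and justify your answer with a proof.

d = 5

Computing the first values: h(1) = 55 and h(2) = 255; gcd(55, 255) = 5, so d ≤ 5.
We prove 5 | 5·4^r + 7·5^r for all r ≥ 1 by induction on r.
When r = 1: h(1) = 55 = 5·(11), so 5 | h(1).
For the inductive step, assume it holds for an arbitrary p ≥ 1, i.e. 5 | h(p). Then
h(p+1) − 5·h(p) = (5·4^(p+1) + 7·5^(p+1)) − 5·(5·4^p + 7·5^p) = (5)·4^p·(4 − 5) = (-5)·4^p. Since 5 | h(p) by the inductive hypothesis, 5 | 5·h(p); and 5 | -5 since -5 = 5·-1. Therefore 5 | h(p+1).
By induction, the statement is established for all r ≥ 1.
Therefore the largest such d is 5.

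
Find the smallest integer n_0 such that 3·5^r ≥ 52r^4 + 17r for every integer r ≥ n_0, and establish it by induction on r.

At r = 6: 46875 < 67494, so the inequality fails and n_0 ≥ 7. We prove 3·5^r ≥ 52r^4 + 17r for all r ≥ 7.
Base case (r = 7): 3·5^r = 234375 and 52r^4 + 17r = 124971, so 234375 ≥ 124971.
For the inductive step, assume it holds for an arbitrary m ≥ 7, so 3·5^m ≥ 52m^4 + 17m.
Then 3·5^(m + 1) = 5·(3·5^m) ≥ 5·(52m^4 + 17m).
Also, for m ≥ 7 we have 5·(52m^4 + 17m) ≥ 52(m+1)^4 + 17(m+1), since 5·(52m^4 + 17m) − (52(m+1)^4 + 17(m+1)) = 208m^4 - 208m^3 - 312m^2 - 140m - 69, which is nonnegative for all m ≥ 7.
Combining, 3·5^(m + 1) ≥ 52(m+1)^4 + 17(m+1).
Hence, by induction on r, the claim holds for every r ≥ 7.
Hence the smallest such n_0 is 7.

n_0 = 7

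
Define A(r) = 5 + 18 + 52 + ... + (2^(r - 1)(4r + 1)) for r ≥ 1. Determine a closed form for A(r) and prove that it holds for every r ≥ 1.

A(r) = 2^r(4r - 3) + 3

We claim A(r) = 2^r(4r - 3) + 3 for all r ≥ 1.
Base step (r = 1): A(1) = 5, and the closed form gives 5. They agree.
For the inductive step, assume it holds for an arbitrary k ≥ 1, so A(k) = 2^k(4k - 3) + 3.
Then A(k+1) = A(k) + (2^k(4k + 5)) = (2^k(4k - 3) + 3) + (2^k(4k + 5)).
Simplifying, A(k+1) = 2^(k + 1) + 2^(k + 3)k + 3 = 2^(k+1)(4(k+1) - 3) + 3,
which is the closed form with r = k+1.
By induction, the statement is established for all r ≥ 1.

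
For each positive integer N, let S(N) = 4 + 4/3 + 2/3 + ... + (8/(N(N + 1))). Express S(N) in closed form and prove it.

We claim S(N) = 8N/(N + 1) for all N ≥ 1.
Base case (N = 1): S(1) = 4, and the closed form gives 4. They agree.
Suppose the result is true for N = p, so S(p) = 8p/(p + 1).
Then S(p+1) = S(p) + (8/((p + 1)(p + 2))) = (8p/(p + 1)) + (8/((p + 1)(p + 2))).
Simplifying, S(p+1) = 8(p + 1)/(p + 2) = 8(p+1)/((p+1) + 1),
which is the closed form with N = p+1.
By induction, the statement is established for all N ≥ 1.

S(N) = 8N/(N + 1)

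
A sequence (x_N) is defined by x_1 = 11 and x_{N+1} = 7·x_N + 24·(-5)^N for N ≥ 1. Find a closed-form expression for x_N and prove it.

Computing the first terms: x_1 = 11, x_2 = -43, x_3 = 299. This suggests x_N = -2(-5)^N + 7^(N - 1).
Base case (N = 1): the formula gives 11 = 11 = x_1.
For the inductive step, assume it holds for an arbitrary p ≥ 1, so x_p = -2(-5)^p + 7^(p - 1).
Then x_{p+1} = 7·x_p + 24·(-5)^p = 7·(-2(-5)^p + 7^(p - 1)) + 24·(-5)^p = -2(-5)^(p + 1) + 7^p = -2(-5)^(p+1) + 7^((p+1) - 1),
which is the claimed formula at N = p+1.
This completes the induction.

x_N = -2(-5)^N + 7^(N - 1)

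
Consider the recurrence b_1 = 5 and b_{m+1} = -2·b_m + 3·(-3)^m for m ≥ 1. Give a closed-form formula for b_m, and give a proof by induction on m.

Computing the first terms: b_1 = 5, b_2 = -19, b_3 = 65. This suggests b_m = -(-2)^(m + 1) + (-3)^(m + 1).
Base case (m = 1): the formula gives 5 = 5 = b_1.
Inductive step: suppose the statement holds for some p ≥ 1, so b_p = -(-2)^(p + 1) + (-3)^(p + 1).
Then b_{p+1} = -2·b_p + 3·(-3)^p = -2·(-(-2)^(p + 1) + (-3)^(p + 1)) + 3·(-3)^p = -(-2)^(p + 2) + (-3)^(p + 2) = -(-2)^((p+1) + 1) + (-3)^((p+1) + 1),
which is the claimed formula at m = p+1.
This completes the induction.

b_m = -(-2)^(m + 1) + (-3)^(m + 1)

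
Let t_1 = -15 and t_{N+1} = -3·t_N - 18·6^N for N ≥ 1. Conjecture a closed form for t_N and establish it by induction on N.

t_N = (-3)^N - 2·6^N

Computing the first terms: t_1 = -15, t_2 = -63, t_3 = -459. This suggests t_N = (-3)^N - 2·6^N.
For the base case N = 1: the formula gives -15 = -15 = t_1.
Inductive step: assume the claim holds for N = m, so t_m = (-3)^m - 2·6^m.
Then t_{m+1} = -3·t_m - 18·6^m = -3·((-3)^m - 2·6^m) - 18·6^m = (-3)^(m + 1) - 2·6^(m + 1),
which is the claimed formula at N = m+1.
By the principle of mathematical induction, the result holds for all N ≥ 1.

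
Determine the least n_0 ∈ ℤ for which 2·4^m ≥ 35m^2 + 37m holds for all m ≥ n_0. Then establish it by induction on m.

At m = 4: 512 < 708, so the inequality fails and n_0 ≥ 5. We prove 2·4^m ≥ 35m^2 + 37m for all m ≥ 5.
Base step (m = 5): 2·4^m = 2048 and 35m^2 + 37m = 1060, so 2048 ≥ 1060.
Inductive step: suppose the statement holds for some p ≥ 5, so 2·4^p ≥ 35p^2 + 37p.
Then 2·4^(p + 1) = 4·(2·4^p) ≥ 4·(35p^2 + 37p).
Also, for p ≥ 5 we have 4·(35p^2 + 37p) ≥ 35(p+1)^2 + 37(p+1), since 4·(35p^2 + 37p) − (35(p+1)^2 + 37(p+1)) = 105p^2 + 41p - 72, which is nonnegative for all p ≥ 5.
Combining, 2·4^(p + 1) ≥ 35(p+1)^2 + 37(p+1).
This completes the induction.
Hence the smallest such n_0 is 5.

n_0 = 5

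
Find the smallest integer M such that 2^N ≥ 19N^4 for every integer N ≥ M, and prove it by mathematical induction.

M = 23

At N = 22: 4194304 < 4450864, so the inequality fails and M ≥ 23. We prove 2^N ≥ 19N^4 for all N ≥ 23.
Base case (N = 23): 2^N = 8388608 and 19N^4 = 5316979, so 8388608 ≥ 5316979.
Suppose the result is true for N = k, so 2^k ≥ 19k^4.
Then 2^(k + 1) = 2·(2^k) ≥ 2·(19k^4).
Also, for k ≥ 23 we have 2·(19k^4) ≥ 19(k+1)^4, since 2 ≥ (1 + 1/k)^4 for all k ≥ 23.
Combining, 2^(k + 1) ≥ 19(k+1)^4.
Hence, by induction on N, the claim holds for every N ≥ 23.
Hence the smallest such M is 23.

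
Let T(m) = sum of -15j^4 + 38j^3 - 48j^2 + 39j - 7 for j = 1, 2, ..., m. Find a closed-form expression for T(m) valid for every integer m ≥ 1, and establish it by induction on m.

We claim T(m) = -m(3m^4 - 2m^3 + 2m^2 - 5m - 5) for all m ≥ 1.
Base case (m = 1): T(1) = 7, and the closed form gives 7. They agree.
Inductive step: suppose the statement holds for some j ≥ 1, so T(j) = j(-3j^4 + 2j^3 - 2j^2 + 5j + 5).
Then T(j+1) = T(j) + (-15j^4 - 22j^3 - 24j^2 - 3j + 7) = (j(-3j^4 + 2j^3 - 2j^2 + 5j + 5)) + (-15j^4 - 22j^3 - 24j^2 - 3j + 7).
Simplifying, T(j+1) = -(j + 1)(3j^4 + 10j^3 + 14j^2 + 5j - 7) = -(j+1)(3(j+1)^4 - 2(j+1)^3 + 2(j+1)^2 - 5(j+1) - 5),
which is the closed form with m = j+1.
This completes the induction.

T(m) = -m(3m^4 - 2m^3 + 2m^2 - 5m - 5)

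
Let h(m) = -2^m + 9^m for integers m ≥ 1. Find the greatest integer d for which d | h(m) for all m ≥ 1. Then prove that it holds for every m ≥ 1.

Computing the first values: h(1) = 7 and h(2) = 77; gcd(7, 77) = 7, so d ≤ 7.
We prove 7 | -2^m + 9^m for all m ≥ 1 by induction on m.
When m = 1: h(1) = 7 = 7·(1), so 7 | h(1).
Suppose the result is true for m = k, i.e. 7 | h(k). Then
9^{k+1} − 2^{k+1} = 9·9^k − 2·2^k = 9·(9^k − 2^k) + (7)·2^k. The first term is divisible by 7 by the inductive hypothesis, and the second term (7)·2^k is divisible by 7 since 7 | 7. Hence 7 | h(k+1).
Hence, by induction on m, the claim holds for every m ≥ 1.
Therefore the largest such d is 7.

d = 7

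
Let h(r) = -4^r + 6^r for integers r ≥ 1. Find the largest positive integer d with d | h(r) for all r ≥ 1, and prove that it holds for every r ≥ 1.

d = 2

Computing the first values: h(1) = 2 and h(2) = 20; gcd(2, 20) = 2, so d ≤ 2.
We prove 2 | -4^r + 6^r for all r ≥ 1 by induction on r.
Base case (r = 1): h(1) = 2 = 2·(1), so 2 | h(1).
For the inductive step, assume it holds for an arbitrary k ≥ 1, i.e. 2 | h(k). Then
6^{k+1} − 4^{k+1} = 6·6^k − 4·4^k = 6·(6^k − 4^k) + (2)·4^k. The first term is divisible by 2 by the inductive hypothesis, and the second term (2)·4^k is divisible by 2 since 2 | 2. Hence 2 | h(k+1).
This completes the induction.
Therefore the largest such d is 2.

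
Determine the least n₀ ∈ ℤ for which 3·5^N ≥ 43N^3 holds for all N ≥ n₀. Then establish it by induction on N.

At N = 4: 1875 < 2752, so the inequality fails and n₀ ≥ 5. We prove 3·5^N ≥ 43N^3 for all N ≥ 5.
Base step (N = 5): 3·5^N = 9375 and 43N^3 = 5375, so 9375 ≥ 5375.
For the inductive step, assume it holds for an arbitrary m ≥ 5, so 3·5^m ≥ 43m^3.
Then 3·5^(m + 1) = 5·(3·5^m) ≥ 5·(43m^3).
Also, for m ≥ 5 we have 5·(43m^3) ≥ 43(m+1)^3, since 5 ≥ (1 + 1/m)^3 for all m ≥ 5.
Combining, 3·5^(m + 1) ≥ 43(m+1)^3.
By induction, the statement is established for all N ≥ 5.
Hence the smallest such n₀ is 5.

n₀ = 5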